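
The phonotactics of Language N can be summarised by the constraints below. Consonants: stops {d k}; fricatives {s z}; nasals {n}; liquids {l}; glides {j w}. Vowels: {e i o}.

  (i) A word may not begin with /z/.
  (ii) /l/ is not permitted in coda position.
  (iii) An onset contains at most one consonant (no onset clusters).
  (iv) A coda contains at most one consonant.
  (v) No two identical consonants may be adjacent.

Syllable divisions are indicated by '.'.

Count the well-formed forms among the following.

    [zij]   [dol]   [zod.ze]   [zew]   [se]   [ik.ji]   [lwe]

[zij] — violates constraint (i): word begins with /z/ → ill-formed
[dol] — violates constraint (ii): syllable 1 coda contains /l/ → ill-formed
[zod.ze] — violates constraint (i): word begins with /z/ → ill-formed
[zew] — violates constraint (i): word begins with /z/ → ill-formed
[se] — σ1 onset /s/, coda /∅/ ok → well-formed
[ik.ji] — σ1 onset /∅/, coda /k/ ok; σ2 onset /j/, coda /∅/ ok → well-formed
[lwe] — violates constraint (iii): syllable 1 onset /lw/ has 2 consonants (> 1) → ill-formed
Well-formed: [se], [ik.ji] → 2.

2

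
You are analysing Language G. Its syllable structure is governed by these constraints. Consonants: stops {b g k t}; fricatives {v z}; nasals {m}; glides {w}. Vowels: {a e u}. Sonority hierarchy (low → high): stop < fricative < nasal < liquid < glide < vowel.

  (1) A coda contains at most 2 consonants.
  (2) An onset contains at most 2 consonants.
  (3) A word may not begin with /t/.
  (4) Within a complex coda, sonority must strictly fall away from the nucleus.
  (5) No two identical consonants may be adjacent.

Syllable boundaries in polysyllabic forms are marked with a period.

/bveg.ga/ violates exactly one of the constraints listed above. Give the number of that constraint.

/bveg.ga/: adjacent identical consonants /gg/.
This is a violation of constraint 5: "No two identical consonants may be adjacent."
The remaining constraints (1, 2, 3, 4) are satisfied.

5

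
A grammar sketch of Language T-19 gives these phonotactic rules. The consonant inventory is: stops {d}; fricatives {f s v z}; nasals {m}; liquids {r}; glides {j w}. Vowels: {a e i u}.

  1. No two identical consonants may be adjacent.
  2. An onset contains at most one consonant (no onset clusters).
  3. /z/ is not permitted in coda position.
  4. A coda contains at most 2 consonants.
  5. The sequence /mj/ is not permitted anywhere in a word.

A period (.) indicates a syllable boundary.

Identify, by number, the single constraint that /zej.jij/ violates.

1

/zej.jij/: adjacent identical consonants /jj/.
This is a violation of constraint 1: "No two identical consonants may be adjacent."
The remaining constraints (2, 3, 4, 5) are satisfied.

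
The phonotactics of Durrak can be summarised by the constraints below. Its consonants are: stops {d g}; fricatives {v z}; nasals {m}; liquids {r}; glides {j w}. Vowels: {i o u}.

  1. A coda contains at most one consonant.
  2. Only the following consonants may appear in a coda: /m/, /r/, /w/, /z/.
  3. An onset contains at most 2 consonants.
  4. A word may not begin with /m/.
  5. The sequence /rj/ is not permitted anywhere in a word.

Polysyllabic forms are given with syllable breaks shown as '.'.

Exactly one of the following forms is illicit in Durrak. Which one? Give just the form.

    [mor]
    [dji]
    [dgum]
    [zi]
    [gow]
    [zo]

[mor] — violates constraint 4: word begins with /m/ → illicit
[dji] — σ1 onset /dj/ (2C), coda /∅/ ok → licit
[dgum] — σ1 onset /dg/ (2C), coda /m/ ok → licit
[zi] — σ1 onset /z/, coda /∅/ ok → licit
[gow] — σ1 onset /g/, coda /w/ ok → licit
[zo] — σ1 onset /z/, coda /∅/ ok → licit

[mor]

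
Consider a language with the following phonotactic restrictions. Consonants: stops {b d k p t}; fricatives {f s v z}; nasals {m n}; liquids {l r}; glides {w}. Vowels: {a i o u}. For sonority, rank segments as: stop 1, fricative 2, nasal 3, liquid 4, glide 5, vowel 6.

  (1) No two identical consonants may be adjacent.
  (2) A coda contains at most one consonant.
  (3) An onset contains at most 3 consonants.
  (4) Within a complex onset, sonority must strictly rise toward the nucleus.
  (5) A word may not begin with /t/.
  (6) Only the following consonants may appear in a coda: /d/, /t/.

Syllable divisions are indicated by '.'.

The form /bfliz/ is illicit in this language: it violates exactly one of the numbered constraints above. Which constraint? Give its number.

6

/bfliz/: syllable 1 coda contains /z/, which is not a licensed coda consonant.
This is a violation of constraint 6: "Only the following consonants may appear in a coda: /d/, /t/."
The remaining constraints (1, 2, 3, 4, 5) are satisfied.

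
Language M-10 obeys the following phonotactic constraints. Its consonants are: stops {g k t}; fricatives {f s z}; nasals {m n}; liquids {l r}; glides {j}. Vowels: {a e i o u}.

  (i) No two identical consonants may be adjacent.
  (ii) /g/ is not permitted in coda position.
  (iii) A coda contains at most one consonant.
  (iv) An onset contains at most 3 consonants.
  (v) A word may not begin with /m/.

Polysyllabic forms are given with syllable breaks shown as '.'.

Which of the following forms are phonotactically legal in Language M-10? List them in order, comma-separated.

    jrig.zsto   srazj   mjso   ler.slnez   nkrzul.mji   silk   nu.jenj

jrig.zsto — violates constraint (ii): syllable 1 coda contains /g/ → phonotactically illegal
srazj — violates constraint (iii): syllable 1 coda /zj/ has 2 consonants (> 1) → phonotactically illegal
mjso — violates constraint (v): word begins with /m/ → phonotactically illegal
ler.slnez — σ1 onset /l/, coda /r/ ok; σ2 onset /sln/ (3C), coda /z/ ok → phonotactically legal
nkrzul.mji — violates constraint (iv): syllable 1 onset /nkrz/ has 4 consonants (> 3) → phonotactically illegal
silk — violates constraint (iii): syllable 1 coda /lk/ has 2 consonants (> 1) → phonotactically illegal
nu.jenj — violates constraint (iii): syllable 2 coda /nj/ has 2 consonants (> 1) → phonotactically illegal

ler.slnez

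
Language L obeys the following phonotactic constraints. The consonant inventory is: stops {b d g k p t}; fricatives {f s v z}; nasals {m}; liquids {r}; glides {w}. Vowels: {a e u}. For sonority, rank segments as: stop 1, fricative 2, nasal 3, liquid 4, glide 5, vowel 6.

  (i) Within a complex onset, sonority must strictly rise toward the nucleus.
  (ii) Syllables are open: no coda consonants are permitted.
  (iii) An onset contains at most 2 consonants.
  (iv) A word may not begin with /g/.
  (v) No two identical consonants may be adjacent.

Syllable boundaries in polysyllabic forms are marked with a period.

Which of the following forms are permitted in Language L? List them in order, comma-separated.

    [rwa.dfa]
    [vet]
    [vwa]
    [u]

[rwa.dfa] — σ1 onset /rw/ (4→5 rises), coda /∅/ ok; σ2 onset /df/ (1→2 rises), coda /∅/ ok → permitted
[vet] — violates constraint (ii): syllable 1 coda /t/ has 1 consonant (> 0) → not permitted
[vwa] — σ1 onset /vw/ (2→5 rises), coda /∅/ ok → permitted
[u] — σ1 onset /∅/, coda /∅/ ok → permitted

[rwa.dfa], [vwa], [u]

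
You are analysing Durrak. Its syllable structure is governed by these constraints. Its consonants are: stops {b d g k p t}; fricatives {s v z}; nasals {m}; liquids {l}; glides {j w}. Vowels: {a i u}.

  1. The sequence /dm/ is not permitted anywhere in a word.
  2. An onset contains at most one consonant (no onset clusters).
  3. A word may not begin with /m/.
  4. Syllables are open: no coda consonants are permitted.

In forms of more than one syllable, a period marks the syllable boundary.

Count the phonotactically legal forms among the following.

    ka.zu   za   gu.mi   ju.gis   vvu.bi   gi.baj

3

ka.zu — σ1 onset /k/, coda /∅/ ok; σ2 onset /z/, coda /∅/ ok → phonotactically legal
za — σ1 onset /z/, coda /∅/ ok → phonotactically legal
gu.mi — σ1 onset /g/, coda /∅/ ok; σ2 onset /m/, coda /∅/ ok → phonotactically legal
ju.gis — violates constraint 4: syllable 2 coda /s/ has 1 consonant (> 0) → phonotactically illegal
vvu.bi — violates constraint 2: syllable 1 onset /vv/ has 2 consonants (> 1) → phonotactically illegal
gi.baj — violates constraint 4: syllable 2 coda /j/ has 1 consonant (> 0) → phonotactically illegal
Phonotactically legal: ka.zu, za, gu.mi → 3.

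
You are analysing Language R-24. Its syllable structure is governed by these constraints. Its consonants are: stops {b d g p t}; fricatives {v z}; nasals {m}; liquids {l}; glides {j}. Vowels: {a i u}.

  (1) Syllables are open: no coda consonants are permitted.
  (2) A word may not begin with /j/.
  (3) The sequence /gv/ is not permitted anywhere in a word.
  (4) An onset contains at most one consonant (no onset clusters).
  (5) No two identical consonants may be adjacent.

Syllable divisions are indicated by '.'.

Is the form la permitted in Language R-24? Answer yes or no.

la — σ1 onset /l/, coda /∅/ ok → permitted

yes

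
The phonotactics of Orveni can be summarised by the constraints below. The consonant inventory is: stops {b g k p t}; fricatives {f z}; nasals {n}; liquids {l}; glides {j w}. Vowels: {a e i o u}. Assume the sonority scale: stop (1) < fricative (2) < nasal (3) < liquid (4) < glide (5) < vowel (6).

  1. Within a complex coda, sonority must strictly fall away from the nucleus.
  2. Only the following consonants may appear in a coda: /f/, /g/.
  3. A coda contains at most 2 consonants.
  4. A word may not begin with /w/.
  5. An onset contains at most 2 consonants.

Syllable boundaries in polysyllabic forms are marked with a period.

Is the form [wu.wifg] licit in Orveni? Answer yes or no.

[wu.wifg] — violates constraint 4: word begins with /w/ → illicit

no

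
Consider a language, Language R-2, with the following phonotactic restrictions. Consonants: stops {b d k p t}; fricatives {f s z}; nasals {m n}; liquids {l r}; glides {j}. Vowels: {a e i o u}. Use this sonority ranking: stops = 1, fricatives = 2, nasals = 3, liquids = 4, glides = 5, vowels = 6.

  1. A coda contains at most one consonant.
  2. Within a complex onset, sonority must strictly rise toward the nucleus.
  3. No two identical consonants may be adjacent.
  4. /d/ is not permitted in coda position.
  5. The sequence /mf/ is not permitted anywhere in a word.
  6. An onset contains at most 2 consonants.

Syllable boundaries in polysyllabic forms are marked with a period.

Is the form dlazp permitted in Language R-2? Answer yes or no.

no

dlazp — violates constraint 1: syllable 1 coda /zp/ has 2 consonants (> 1) → not permitted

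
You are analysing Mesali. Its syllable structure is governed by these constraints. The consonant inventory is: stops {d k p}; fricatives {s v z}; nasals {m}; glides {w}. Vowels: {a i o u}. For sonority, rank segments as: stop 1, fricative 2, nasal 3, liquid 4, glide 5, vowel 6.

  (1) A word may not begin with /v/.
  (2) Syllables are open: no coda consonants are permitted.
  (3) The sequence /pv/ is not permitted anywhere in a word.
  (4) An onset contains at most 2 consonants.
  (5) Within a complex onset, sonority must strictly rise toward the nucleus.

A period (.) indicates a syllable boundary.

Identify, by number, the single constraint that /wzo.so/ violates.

/wzo.so/: syllable 1 onset /wz/: /w/ (glide, 5) → /z/ (fricative, 2) does not rise.
This is a violation of constraint 5: "Within a complex onset, sonority must strictly rise toward the nucleus."
The remaining constraints (1, 2, 3, 4) are satisfied.

5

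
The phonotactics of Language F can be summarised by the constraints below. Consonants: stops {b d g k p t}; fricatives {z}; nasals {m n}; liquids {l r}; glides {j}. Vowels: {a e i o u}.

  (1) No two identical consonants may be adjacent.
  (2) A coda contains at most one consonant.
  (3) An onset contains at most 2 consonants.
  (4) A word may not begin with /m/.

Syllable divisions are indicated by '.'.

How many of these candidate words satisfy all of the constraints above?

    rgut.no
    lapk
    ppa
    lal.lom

1

rgut.no — σ1 onset /rg/ (2C), coda /t/ ok; σ2 onset /n/, coda /∅/ ok → phonotactically legal
lapk — violates constraint 2: syllable 1 coda /pk/ has 2 consonants (> 1) → phonotactically illegal
ppa — violates constraint 1: adjacent identical consonants /pp/ → phonotactically illegal
lal.lom — violates constraint 1: adjacent identical consonants /ll/ → phonotactically illegal
Phonotactically legal: rgut.no → 1.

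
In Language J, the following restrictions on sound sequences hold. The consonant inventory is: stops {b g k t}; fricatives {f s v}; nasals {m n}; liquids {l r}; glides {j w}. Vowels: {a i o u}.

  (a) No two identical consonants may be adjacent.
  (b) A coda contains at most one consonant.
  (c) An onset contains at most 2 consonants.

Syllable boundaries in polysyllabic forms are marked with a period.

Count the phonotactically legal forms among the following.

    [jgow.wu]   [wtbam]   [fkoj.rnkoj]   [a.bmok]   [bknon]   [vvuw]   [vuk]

2

[jgow.wu] — violates constraint (a): adjacent identical consonants /ww/ → phonotactically illegal
[wtbam] — violates constraint (c): syllable 1 onset /wtb/ has 3 consonants (> 2) → phonotactically illegal
[fkoj.rnkoj] — violates constraint (c): syllable 2 onset /rnk/ has 3 consonants (> 2) → phonotactically illegal
[a.bmok] — σ1 onset /∅/, coda /∅/ ok; σ2 onset /bm/ (2C), coda /k/ ok → phonotactically legal
[bknon] — violates constraint (c): syllable 1 onset /bkn/ has 3 consonants (> 2) → phonotactically illegal
[vvuw] — violates constraint (a): adjacent identical consonants /vv/ → phonotactically illegal
[vuk] — σ1 onset /v/, coda /k/ ok → phonotactically legal
Phonotactically legal: [a.bmok], [vuk] → 2.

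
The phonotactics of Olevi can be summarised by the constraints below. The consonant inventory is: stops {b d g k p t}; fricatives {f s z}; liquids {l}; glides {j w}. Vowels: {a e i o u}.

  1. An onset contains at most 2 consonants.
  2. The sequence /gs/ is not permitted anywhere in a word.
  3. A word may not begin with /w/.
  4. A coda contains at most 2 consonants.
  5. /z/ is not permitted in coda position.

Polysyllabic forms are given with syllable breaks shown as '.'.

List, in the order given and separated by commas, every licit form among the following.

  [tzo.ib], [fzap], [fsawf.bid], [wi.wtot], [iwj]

[tzo.ib], [fzap], [fsawf.bid], [iwj]

[tzo.ib] — σ1 onset /tz/ (2C), coda /∅/ ok; σ2 onset /∅/, coda /b/ ok → licit
[fzap] — σ1 onset /fz/ (2C), coda /p/ ok → licit
[fsawf.bid] — σ1 onset /fs/ (2C), coda /wf/ (2C) ok; σ2 onset /b/, coda /d/ ok → licit
[wi.wtot] — violates constraint 3: word begins with /w/ → illicit
[iwj] — σ1 onset /∅/, coda /wj/ (2C) ok → licit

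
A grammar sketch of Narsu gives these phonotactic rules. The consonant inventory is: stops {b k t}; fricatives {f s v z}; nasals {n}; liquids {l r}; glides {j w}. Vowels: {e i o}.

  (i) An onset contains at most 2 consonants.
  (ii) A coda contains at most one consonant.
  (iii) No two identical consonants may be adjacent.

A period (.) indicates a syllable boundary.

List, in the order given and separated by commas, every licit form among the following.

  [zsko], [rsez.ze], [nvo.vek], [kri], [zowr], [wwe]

[zsko] — violates constraint (i): syllable 1 onset /zsk/ has 3 consonants (> 2) → illicit
[rsez.ze] — violates constraint (iii): adjacent identical consonants /zz/ → illicit
[nvo.vek] — σ1 onset /nv/ (2C), coda /∅/ ok; σ2 onset /v/, coda /k/ ok → licit
[kri] — σ1 onset /kr/ (2C), coda /∅/ ok → licit
[zowr] — violates constraint (ii): syllable 1 coda /wr/ has 2 consonants (> 1) → illicit
[wwe] — violates constraint (iii): adjacent identical consonants /ww/ → illicit

[nvo.vek], [kri]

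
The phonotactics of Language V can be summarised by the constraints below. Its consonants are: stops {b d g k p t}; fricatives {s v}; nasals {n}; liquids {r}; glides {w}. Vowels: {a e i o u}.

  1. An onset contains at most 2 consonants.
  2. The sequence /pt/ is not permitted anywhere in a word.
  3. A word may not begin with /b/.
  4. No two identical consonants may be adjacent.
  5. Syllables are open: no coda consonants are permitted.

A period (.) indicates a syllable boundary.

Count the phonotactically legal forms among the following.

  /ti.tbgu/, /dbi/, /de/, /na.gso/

3

/ti.tbgu/ — violates constraint 1: syllable 2 onset /tbg/ has 3 consonants (> 2) → phonotactically illegal
/dbi/ — σ1 onset /db/ (2C), coda /∅/ ok → phonotactically legal
/de/ — σ1 onset /d/, coda /∅/ ok → phonotactically legal
/na.gso/ — σ1 onset /n/, coda /∅/ ok; σ2 onset /gs/ (2C), coda /∅/ ok → phonotactically legal
Phonotactically legal: /dbi/, /de/, /na.gso/ → 3.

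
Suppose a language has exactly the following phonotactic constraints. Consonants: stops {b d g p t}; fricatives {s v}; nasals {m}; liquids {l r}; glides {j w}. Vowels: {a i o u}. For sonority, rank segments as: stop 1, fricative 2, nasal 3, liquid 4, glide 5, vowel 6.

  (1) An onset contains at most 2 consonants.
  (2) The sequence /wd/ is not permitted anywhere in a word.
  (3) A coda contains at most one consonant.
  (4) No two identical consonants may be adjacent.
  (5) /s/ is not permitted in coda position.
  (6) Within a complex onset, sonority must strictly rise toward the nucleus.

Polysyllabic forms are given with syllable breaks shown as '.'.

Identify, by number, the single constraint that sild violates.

sild: syllable 1 coda /ld/ has 2 consonants (> 1).
This is a violation of constraint 3: "A coda contains at most one consonant."
The remaining constraints (1, 2, 4, 5, 6) are satisfied.

3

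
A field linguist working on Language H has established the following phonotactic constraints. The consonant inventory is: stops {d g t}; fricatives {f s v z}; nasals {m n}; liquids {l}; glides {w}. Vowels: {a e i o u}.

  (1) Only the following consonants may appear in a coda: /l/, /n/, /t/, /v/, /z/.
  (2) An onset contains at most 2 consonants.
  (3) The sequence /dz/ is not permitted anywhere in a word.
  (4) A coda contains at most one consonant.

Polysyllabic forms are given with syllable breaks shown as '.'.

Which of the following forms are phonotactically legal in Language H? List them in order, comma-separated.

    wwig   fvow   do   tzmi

do

wwig — violates constraint 1: syllable 1 coda contains /g/, which is not a licensed coda consonant → phonotactically illegal
fvow — violates constraint 1: syllable 1 coda contains /w/, which is not a licensed coda consonant → phonotactically illegal
do — σ1 onset /d/, coda /∅/ ok → phonotactically legal
tzmi — violates constraint 2: syllable 1 onset /tzm/ has 3 consonants (> 2) → phonotactically illegal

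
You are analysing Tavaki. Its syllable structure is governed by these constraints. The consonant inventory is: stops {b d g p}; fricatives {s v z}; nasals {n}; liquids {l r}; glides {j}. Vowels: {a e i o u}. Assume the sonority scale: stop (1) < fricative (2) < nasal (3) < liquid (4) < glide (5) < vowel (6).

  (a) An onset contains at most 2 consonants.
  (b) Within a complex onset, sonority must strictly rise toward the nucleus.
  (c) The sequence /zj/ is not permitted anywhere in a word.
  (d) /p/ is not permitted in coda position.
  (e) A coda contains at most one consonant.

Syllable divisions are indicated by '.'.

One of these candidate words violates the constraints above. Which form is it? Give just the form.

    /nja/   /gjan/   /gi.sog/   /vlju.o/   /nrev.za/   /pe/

/nja/ — σ1 onset /nj/ (3→5 rises), coda /∅/ ok → phonotactically legal
/gjan/ — σ1 onset /gj/ (1→5 rises), coda /n/ ok → phonotactically legal
/gi.sog/ — σ1 onset /g/, coda /∅/ ok; σ2 onset /s/, coda /g/ ok → phonotactically legal
/vlju.o/ — violates constraint (a): syllable 1 onset /vlj/ has 3 consonants (> 2) → phonotactically illegal
/nrev.za/ — σ1 onset /nr/ (3→4 rises), coda /v/ ok; σ2 onset /z/, coda /∅/ ok → phonotactically legal
/pe/ — σ1 onset /p/, coda /∅/ ok → phonotactically legal

/vlju.o/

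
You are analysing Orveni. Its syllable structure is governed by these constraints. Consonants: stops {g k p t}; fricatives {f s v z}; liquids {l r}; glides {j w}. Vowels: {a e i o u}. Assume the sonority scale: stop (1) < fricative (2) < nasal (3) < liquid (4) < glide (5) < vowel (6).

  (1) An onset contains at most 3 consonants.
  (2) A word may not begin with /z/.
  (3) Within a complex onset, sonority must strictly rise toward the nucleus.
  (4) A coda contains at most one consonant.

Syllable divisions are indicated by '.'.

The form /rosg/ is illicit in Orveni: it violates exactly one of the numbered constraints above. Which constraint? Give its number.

/rosg/: syllable 1 coda /sg/ has 2 consonants (> 1).
This is a violation of constraint 4: "A coda contains at most one consonant."
The remaining constraints (1, 2, 3) are satisfied.

4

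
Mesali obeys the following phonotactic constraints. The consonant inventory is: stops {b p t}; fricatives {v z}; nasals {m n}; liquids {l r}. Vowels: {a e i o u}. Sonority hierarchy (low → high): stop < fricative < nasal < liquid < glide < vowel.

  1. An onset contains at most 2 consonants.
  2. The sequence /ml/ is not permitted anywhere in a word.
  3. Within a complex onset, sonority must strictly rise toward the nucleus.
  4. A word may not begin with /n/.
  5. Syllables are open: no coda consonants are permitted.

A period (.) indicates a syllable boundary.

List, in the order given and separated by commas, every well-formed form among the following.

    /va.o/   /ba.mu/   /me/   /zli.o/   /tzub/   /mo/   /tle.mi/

/va.o/, /ba.mu/, /me/, /zli.o/, /mo/, /tle.mi/

/va.o/ — σ1 onset /v/, coda /∅/ ok; σ2 onset /∅/, coda /∅/ ok → well-formed
/ba.mu/ — σ1 onset /b/, coda /∅/ ok; σ2 onset /m/, coda /∅/ ok → well-formed
/me/ — σ1 onset /m/, coda /∅/ ok → well-formed
/zli.o/ — σ1 onset /zl/ (2→4 rises), coda /∅/ ok; σ2 onset /∅/, coda /∅/ ok → well-formed
/tzub/ — violates constraint 5: syllable 1 coda /b/ has 1 consonant (> 0) → ill-formed
/mo/ — σ1 onset /m/, coda /∅/ ok → well-formed
/tle.mi/ — σ1 onset /tl/ (1→4 rises), coda /∅/ ok; σ2 onset /m/, coda /∅/ ok → well-formed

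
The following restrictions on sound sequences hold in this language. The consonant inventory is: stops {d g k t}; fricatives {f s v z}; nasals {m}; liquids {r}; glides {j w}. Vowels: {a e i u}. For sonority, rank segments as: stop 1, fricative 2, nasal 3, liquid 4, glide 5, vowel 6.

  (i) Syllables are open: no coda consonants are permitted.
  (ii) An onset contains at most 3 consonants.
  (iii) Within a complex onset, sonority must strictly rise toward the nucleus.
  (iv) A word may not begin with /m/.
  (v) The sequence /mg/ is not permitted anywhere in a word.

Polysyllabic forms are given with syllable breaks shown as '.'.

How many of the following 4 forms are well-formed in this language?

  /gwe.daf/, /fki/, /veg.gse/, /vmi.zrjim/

/gwe.daf/ — violates constraint (i): syllable 2 coda /f/ has 1 consonant (> 0) → ill-formed
/fki/ — violates constraint (iii): syllable 1 onset /fk/: /f/ (fricative, 2) → /k/ (stop, 1) does not rise → ill-formed
/veg.gse/ — violates constraint (i): syllable 1 coda /g/ has 1 consonant (> 0) → ill-formed
/vmi.zrjim/ — violates constraint (i): syllable 2 coda /m/ has 1 consonant (> 0) → ill-formed
No form is well-formed → 0.

0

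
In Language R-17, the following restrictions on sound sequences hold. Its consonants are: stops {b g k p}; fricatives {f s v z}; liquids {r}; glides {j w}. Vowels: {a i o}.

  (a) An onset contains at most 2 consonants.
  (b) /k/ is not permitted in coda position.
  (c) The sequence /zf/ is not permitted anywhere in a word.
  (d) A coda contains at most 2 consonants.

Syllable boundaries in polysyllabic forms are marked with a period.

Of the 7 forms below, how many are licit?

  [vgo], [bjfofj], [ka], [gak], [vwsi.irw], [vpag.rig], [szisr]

4

[vgo] — σ1 onset /vg/ (2C), coda /∅/ ok → licit
[bjfofj] — violates constraint (a): syllable 1 onset /bjf/ has 3 consonants (> 2) → illicit
[ka] — σ1 onset /k/, coda /∅/ ok → licit
[gak] — violates constraint (b): syllable 1 coda contains /k/ → illicit
[vwsi.irw] — violates constraint (a): syllable 1 onset /vws/ has 3 consonants (> 2) → illicit
[vpag.rig] — σ1 onset /vp/ (2C), coda /g/ ok; σ2 onset /r/, coda /g/ ok → licit
[szisr] — σ1 onset /sz/ (2C), coda /sr/ (2C) ok → licit
Licit: [vgo], [ka], [vpag.rig], [szisr] → 4.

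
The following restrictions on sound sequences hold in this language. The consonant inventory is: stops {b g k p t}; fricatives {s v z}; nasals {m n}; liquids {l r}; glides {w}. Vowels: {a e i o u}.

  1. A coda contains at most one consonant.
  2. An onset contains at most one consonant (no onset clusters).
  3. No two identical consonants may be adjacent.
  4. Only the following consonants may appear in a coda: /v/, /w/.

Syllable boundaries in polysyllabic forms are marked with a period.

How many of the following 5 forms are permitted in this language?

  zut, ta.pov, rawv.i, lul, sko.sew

zut — violates constraint 4: syllable 1 coda contains /t/, which is not a licensed coda consonant → not permitted
ta.pov — σ1 onset /t/, coda /∅/ ok; σ2 onset /p/, coda /v/ ok → permitted
rawv.i — violates constraint 1: syllable 1 coda /wv/ has 2 consonants (> 1) → not permitted
lul — violates constraint 4: syllable 1 coda contains /l/, which is not a licensed coda consonant → not permitted
sko.sew — violates constraint 2: syllable 1 onset /sk/ has 2 consonants (> 1) → not permitted
Permitted: ta.pov → 1.

1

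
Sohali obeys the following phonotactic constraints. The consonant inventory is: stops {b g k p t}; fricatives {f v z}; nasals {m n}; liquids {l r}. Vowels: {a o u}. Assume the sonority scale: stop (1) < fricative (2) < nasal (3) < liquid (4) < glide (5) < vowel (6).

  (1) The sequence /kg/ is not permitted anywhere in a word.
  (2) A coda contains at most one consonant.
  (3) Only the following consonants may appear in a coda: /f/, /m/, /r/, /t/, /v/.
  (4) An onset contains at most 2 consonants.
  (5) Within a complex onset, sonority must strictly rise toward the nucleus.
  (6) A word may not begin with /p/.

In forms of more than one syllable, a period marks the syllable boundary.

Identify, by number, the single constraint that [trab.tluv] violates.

[trab.tluv]: syllable 1 coda contains /b/, which is not a licensed coda consonant.
This is a violation of constraint 3: "Only the following consonants may appear in a coda: /f/, /m/, /r/, /t/, /v/."
The remaining constraints (1, 2, 4, 5, 6) are satisfied.

3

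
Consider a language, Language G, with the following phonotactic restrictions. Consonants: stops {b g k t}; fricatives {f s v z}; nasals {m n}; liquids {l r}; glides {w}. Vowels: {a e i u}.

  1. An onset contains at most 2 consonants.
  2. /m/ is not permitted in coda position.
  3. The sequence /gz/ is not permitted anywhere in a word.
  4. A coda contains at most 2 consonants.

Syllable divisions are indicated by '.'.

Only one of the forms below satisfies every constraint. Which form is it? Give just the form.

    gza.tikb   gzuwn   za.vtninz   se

gza.tikb — violates constraint 3: contains banned sequence /gz/ → ill-formed
gzuwn — violates constraint 3: contains banned sequence /gz/ → ill-formed
za.vtninz — violates constraint 1: syllable 2 onset /vtn/ has 3 consonants (> 2) → ill-formed
se — σ1 onset /s/, coda /∅/ ok → well-formed

se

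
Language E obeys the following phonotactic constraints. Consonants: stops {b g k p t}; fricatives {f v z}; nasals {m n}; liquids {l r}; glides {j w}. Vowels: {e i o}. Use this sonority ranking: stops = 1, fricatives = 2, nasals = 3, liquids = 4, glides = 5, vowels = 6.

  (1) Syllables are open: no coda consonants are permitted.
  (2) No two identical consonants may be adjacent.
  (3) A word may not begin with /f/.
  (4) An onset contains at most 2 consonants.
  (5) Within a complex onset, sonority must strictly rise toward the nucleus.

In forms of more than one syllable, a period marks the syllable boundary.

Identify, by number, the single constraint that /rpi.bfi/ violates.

/rpi.bfi/: syllable 1 onset /rp/: /r/ (liquid, 4) → /p/ (stop, 1) does not rise.
This is a violation of constraint 5: "Within a complex onset, sonority must strictly rise toward the nucleus."
The remaining constraints (1, 2, 3, 4) are satisfied.

5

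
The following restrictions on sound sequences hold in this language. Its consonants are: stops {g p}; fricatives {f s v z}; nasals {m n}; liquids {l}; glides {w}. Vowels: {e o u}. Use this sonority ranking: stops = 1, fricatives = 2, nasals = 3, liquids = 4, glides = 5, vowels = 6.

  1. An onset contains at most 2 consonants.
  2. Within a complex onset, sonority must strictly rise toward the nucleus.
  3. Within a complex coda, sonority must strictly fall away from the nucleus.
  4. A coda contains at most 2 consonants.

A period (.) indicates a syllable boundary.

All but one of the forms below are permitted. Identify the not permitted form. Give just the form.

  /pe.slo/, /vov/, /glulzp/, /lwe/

/glulzp/

/pe.slo/ — σ1 onset /p/, coda /∅/ ok; σ2 onset /sl/ (2→4 rises), coda /∅/ ok → permitted
/vov/ — σ1 onset /v/, coda /v/ ok → permitted
/glulzp/ — violates constraint 4: syllable 1 coda /lzp/ has 3 consonants (> 2) → not permitted
/lwe/ — σ1 onset /lw/ (4→5 rises), coda /∅/ ok → permitted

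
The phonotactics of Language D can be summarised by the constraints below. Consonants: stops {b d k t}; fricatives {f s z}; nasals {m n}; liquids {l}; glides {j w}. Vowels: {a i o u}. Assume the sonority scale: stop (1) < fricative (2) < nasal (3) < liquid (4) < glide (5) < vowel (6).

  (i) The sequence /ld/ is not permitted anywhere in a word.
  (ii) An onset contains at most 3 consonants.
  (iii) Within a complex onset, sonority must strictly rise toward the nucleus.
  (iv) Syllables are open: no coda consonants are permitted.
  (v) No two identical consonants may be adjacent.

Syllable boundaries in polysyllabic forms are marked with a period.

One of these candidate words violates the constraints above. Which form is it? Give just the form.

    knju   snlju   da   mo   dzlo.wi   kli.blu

snlju

knju — σ1 onset /knj/ (1→3→5 rises), coda /∅/ ok → licit
snlju — violates constraint (ii): syllable 1 onset /snlj/ has 4 consonants (> 3) → illicit
da — σ1 onset /d/, coda /∅/ ok → licit
mo — σ1 onset /m/, coda /∅/ ok → licit
dzlo.wi — σ1 onset /dzl/ (1→2→4 rises), coda /∅/ ok; σ2 onset /w/, coda /∅/ ok → licit
kli.blu — σ1 onset /kl/ (1→4 rises), coda /∅/ ok; σ2 onset /bl/ (1→4 rises), coda /∅/ ok → licit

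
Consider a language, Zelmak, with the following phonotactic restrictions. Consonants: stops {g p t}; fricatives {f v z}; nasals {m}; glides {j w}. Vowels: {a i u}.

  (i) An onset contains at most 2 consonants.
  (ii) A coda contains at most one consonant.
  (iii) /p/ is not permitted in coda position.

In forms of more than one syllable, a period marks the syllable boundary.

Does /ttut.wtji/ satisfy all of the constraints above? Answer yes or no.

no

/ttut.wtji/ — violates constraint (i): syllable 2 onset /wtj/ has 3 consonants (> 2) → phonotactically illegal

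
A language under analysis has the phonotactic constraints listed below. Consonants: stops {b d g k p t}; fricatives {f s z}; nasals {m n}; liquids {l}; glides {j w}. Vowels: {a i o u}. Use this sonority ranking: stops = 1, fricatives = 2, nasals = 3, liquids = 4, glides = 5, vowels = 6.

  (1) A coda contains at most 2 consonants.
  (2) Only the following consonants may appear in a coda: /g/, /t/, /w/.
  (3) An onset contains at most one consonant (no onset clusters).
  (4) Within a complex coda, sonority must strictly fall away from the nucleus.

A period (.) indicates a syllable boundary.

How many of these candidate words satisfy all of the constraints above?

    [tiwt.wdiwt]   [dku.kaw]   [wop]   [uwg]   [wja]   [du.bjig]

[tiwt.wdiwt] — violates constraint 3: syllable 2 onset /wd/ has 2 consonants (> 1) → not permitted
[dku.kaw] — violates constraint 3: syllable 1 onset /dk/ has 2 consonants (> 1) → not permitted
[wop] — violates constraint 2: syllable 1 coda contains /p/, which is not a licensed coda consonant → not permitted
[uwg] — σ1 onset /∅/, coda /wg/ (5→1 falls) ok → permitted
[wja] — violates constraint 3: syllable 1 onset /wj/ has 2 consonants (> 1) → not permitted
[du.bjig] — violates constraint 3: syllable 2 onset /bj/ has 2 consonants (> 1) → not permitted
Permitted: [uwg] → 1.

1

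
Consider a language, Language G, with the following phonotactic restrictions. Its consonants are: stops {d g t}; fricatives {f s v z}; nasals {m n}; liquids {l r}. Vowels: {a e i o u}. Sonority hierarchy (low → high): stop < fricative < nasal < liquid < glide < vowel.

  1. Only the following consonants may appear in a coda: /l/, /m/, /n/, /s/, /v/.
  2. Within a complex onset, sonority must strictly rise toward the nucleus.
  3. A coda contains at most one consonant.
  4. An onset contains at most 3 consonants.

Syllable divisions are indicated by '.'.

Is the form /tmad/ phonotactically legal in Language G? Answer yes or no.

/tmad/ — violates constraint 1: syllable 1 coda contains /d/, which is not a licensed coda consonant → phonotactically illegal

no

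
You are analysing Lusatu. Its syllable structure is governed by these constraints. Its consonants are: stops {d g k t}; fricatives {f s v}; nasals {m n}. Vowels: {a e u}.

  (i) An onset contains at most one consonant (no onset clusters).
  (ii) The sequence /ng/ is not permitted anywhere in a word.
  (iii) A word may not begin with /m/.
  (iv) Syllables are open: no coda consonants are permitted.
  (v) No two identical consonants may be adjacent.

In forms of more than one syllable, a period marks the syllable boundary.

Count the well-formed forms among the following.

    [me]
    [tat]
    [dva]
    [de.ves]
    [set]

0

[me] — violates constraint (iii): word begins with /m/ → ill-formed
[tat] — violates constraint (iv): syllable 1 coda /t/ has 1 consonant (> 0) → ill-formed
[dva] — violates constraint (i): syllable 1 onset /dv/ has 2 consonants (> 1) → ill-formed
[de.ves] — violates constraint (iv): syllable 2 coda /s/ has 1 consonant (> 0) → ill-formed
[set] — violates constraint (iv): syllable 1 coda /t/ has 1 consonant (> 0) → ill-formed
No form is well-formed → 0.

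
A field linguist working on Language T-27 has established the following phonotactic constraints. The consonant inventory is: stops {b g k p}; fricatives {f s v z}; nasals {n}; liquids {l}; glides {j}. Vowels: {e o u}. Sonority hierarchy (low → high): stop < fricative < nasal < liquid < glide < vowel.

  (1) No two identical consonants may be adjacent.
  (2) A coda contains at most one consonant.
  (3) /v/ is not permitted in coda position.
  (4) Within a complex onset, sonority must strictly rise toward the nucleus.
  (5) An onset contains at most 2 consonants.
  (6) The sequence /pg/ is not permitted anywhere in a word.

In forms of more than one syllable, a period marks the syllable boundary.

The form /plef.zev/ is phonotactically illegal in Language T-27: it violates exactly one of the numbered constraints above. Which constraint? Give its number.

3

/plef.zev/: syllable 2 coda contains /v/.
This is a violation of constraint 3: "/v/ is not permitted in coda position."
The remaining constraints (1, 2, 4, 5, 6) are satisfied.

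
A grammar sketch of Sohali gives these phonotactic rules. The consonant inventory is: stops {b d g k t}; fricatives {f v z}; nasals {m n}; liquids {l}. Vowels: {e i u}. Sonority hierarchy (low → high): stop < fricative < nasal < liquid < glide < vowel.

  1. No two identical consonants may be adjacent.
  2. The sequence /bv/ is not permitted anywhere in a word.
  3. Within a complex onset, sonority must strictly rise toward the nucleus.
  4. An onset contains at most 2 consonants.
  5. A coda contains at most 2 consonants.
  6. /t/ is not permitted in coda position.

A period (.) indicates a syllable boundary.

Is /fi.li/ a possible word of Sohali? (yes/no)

/fi.li/ — σ1 onset /f/, coda /∅/ ok; σ2 onset /l/, coda /∅/ ok → permitted

yes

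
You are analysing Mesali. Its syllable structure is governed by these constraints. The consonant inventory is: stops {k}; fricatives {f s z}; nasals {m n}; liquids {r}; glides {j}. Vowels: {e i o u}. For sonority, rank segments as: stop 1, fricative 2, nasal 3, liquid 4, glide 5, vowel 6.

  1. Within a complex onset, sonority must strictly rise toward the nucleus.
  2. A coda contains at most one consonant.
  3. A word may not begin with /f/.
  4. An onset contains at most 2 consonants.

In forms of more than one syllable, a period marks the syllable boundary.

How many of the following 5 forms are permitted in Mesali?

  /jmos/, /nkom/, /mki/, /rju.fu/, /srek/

2

/jmos/ — violates constraint 1: syllable 1 onset /jm/: /j/ (glide, 5) → /m/ (nasal, 3) does not rise → not permitted
/nkom/ — violates constraint 1: syllable 1 onset /nk/: /n/ (nasal, 3) → /k/ (stop, 1) does not rise → not permitted
/mki/ — violates constraint 1: syllable 1 onset /mk/: /m/ (nasal, 3) → /k/ (stop, 1) does not rise → not permitted
/rju.fu/ — σ1 onset /rj/ (4→5 rises), coda /∅/ ok; σ2 onset /f/, coda /∅/ ok → permitted
/srek/ — σ1 onset /sr/ (2→4 rises), coda /k/ ok → permitted
Permitted: /rju.fu/, /srek/ → 2.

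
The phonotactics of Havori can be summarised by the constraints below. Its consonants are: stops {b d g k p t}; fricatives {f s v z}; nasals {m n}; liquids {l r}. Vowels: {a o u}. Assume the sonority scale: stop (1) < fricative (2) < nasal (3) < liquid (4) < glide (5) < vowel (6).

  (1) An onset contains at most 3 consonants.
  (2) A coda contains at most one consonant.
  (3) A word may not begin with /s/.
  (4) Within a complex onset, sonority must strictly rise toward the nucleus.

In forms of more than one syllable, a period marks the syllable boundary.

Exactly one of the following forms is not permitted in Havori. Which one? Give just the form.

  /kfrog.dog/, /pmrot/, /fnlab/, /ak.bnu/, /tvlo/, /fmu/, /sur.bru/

/kfrog.dog/ — σ1 onset /kfr/ (1→2→4 rises), coda /g/ ok; σ2 onset /d/, coda /g/ ok → permitted
/pmrot/ — σ1 onset /pmr/ (1→3→4 rises), coda /t/ ok → permitted
/fnlab/ — σ1 onset /fnl/ (2→3→4 rises), coda /b/ ok → permitted
/ak.bnu/ — σ1 onset /∅/, coda /k/ ok; σ2 onset /bn/ (1→3 rises), coda /∅/ ok → permitted
/tvlo/ — σ1 onset /tvl/ (1→2→4 rises), coda /∅/ ok → permitted
/fmu/ — σ1 onset /fm/ (2→3 rises), coda /∅/ ok → permitted
/sur.bru/ — violates constraint 3: word begins with /s/ → not permitted

/sur.bru/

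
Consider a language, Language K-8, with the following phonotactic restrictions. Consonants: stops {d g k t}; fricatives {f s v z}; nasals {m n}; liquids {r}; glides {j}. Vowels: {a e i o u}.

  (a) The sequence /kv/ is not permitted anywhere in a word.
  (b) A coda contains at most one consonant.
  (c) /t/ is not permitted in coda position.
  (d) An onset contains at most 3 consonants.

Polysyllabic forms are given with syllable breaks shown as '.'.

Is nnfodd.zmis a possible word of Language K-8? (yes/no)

nnfodd.zmis — violates constraint (b): syllable 1 coda /dd/ has 2 consonants (> 1) → phonotactically illegal

no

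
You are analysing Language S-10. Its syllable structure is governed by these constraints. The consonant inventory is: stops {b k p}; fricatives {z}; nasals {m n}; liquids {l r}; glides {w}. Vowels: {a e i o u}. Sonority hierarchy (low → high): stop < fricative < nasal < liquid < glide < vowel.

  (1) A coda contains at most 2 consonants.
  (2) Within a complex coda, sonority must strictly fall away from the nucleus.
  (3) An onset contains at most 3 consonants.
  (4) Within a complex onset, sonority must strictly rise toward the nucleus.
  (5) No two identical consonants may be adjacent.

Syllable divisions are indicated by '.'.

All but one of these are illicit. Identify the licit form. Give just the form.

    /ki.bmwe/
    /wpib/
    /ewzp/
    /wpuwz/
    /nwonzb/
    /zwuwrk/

/ki.bmwe/ — σ1 onset /k/, coda /∅/ ok; σ2 onset /bmw/ (1→3→5 rises), coda /∅/ ok → licit
/wpib/ — violates constraint 4: syllable 1 onset /wp/: /w/ (glide, 5) → /p/ (stop, 1) does not rise → illicit
/ewzp/ — violates constraint 1: syllable 1 coda /wzp/ has 3 consonants (> 2) → illicit
/wpuwz/ — violates constraint 4: syllable 1 onset /wp/: /w/ (glide, 5) → /p/ (stop, 1) does not rise → illicit
/nwonzb/ — violates constraint 1: syllable 1 coda /nzb/ has 3 consonants (> 2) → illicit
/zwuwrk/ — violates constraint 1: syllable 1 coda /wrk/ has 3 consonants (> 2) → illicit

/ki.bmwe/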